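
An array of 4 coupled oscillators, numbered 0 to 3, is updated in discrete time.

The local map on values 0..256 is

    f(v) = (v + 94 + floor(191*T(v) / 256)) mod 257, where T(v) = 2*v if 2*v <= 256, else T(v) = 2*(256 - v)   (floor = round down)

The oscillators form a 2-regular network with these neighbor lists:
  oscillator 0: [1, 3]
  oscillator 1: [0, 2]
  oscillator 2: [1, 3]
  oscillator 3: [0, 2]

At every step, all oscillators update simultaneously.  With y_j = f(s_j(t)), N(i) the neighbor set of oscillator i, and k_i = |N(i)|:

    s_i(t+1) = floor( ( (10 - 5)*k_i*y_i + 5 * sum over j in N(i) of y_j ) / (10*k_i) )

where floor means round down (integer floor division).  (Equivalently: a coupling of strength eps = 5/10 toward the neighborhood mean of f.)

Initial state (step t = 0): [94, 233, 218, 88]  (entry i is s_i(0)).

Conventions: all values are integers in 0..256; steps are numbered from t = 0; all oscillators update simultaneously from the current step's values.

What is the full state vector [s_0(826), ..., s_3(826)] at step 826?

Answer: [146, 146, 146, 146]
Key observation: The state at step 10, [146, 146, 146, 146], reappears at step 12: the system is in a cycle of period 2 from step 10 on.  Therefore the state at step 826 equals the state at step 10 + ((826 - 10) mod 2) = 10, which is [146, 146, 146, 146].

Derivation:
t=0: [94, 233, 218, 88]
t=1: [75, 97, 95, 73]
t=2: [35, 63, 60, 33]
t=3: [197, 231, 228, 194]
t=4: [118, 109, 110, 118]
t=5: [125, 114, 115, 126]
t=6: [142, 128, 129, 143]
t=7: [150, 154, 153, 150]
t=8: [144, 143, 143, 144]
t=9: [148, 148, 148, 148]
t=10: [146, 146, 146, 146]
t=11: [147, 147, 147, 147]
t=12: [146, 146, 146, 146]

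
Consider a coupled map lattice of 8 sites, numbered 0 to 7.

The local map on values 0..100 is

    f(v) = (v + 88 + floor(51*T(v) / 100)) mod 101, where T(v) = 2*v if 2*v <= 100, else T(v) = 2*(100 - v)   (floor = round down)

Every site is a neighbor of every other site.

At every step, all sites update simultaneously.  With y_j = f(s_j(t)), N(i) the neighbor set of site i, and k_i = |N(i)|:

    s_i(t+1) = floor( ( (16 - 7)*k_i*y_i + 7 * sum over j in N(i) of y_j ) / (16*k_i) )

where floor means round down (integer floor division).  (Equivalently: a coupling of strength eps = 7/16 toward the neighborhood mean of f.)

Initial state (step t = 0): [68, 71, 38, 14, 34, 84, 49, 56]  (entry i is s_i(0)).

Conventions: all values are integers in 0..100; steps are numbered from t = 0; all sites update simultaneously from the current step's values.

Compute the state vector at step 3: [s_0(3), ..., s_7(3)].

Simulating step by step:
t=0: [68, 71, 38, 14, 34, 84, 49, 56]
t=1: [78, 78, 66, 42, 62, 78, 77, 78]
t=2: [86, 86, 86, 78, 86, 86, 86, 86]
t=3: [87, 87, 87, 87, 87, 87, 87, 87]

Answer: [87, 87, 87, 87, 87, 87, 87, 87]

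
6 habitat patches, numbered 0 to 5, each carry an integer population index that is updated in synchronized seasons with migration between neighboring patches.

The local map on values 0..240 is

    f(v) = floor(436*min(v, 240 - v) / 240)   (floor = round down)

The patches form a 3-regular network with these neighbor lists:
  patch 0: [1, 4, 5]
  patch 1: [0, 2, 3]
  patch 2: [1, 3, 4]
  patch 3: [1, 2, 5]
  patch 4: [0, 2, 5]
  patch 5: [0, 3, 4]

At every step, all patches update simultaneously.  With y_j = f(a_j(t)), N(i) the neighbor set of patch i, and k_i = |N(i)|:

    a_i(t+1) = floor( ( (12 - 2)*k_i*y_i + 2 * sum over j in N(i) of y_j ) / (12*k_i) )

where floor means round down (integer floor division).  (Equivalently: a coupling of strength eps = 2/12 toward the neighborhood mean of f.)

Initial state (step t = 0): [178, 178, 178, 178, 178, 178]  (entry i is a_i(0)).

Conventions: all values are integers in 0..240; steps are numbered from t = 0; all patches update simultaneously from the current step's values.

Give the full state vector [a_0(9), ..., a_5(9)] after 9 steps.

Simulating step by step:
t=0: [178, 178, 178, 178, 178, 178]
t=1: [112, 112, 112, 112, 112, 112]
t=2: [203, 203, 203, 203, 203, 203]
t=3: [67, 67, 67, 67, 67, 67]
t=4: [121, 121, 121, 121, 121, 121]
t=5: [216, 216, 216, 216, 216, 216]
t=6: [43, 43, 43, 43, 43, 43]
t=7: [78, 78, 78, 78, 78, 78]
t=8: [141, 141, 141, 141, 141, 141]
t=9: [179, 179, 179, 179, 179, 179]

Answer: [179, 179, 179, 179, 179, 179]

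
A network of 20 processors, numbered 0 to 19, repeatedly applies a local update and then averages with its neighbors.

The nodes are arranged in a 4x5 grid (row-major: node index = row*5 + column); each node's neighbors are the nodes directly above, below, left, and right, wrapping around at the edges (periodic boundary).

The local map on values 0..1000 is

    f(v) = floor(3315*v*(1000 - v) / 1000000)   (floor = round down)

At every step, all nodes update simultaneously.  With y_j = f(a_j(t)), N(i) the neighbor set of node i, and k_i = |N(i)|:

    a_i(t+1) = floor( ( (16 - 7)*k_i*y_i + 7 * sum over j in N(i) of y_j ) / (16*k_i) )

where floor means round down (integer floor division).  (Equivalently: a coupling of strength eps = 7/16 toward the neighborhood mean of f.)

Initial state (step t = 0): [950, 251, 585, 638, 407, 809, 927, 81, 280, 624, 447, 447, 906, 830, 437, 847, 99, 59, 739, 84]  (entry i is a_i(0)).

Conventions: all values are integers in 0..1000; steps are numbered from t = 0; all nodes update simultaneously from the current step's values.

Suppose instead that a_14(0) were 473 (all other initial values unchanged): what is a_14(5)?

Simulating step by step:
t=0: [950, 251, 585, 638, 407, 809, 927, 81, 280, 624, 447, 447, 906, 830, 473, 847, 99, 59, 739, 84]
t=1: [346, 512, 651, 748, 663, 504, 366, 354, 622, 743, 743, 637, 346, 526, 718, 408, 390, 324, 542, 438]
t=2: [771, 800, 744, 689, 725, 770, 780, 760, 748, 686, 691, 752, 758, 795, 695, 776, 784, 748, 789, 790]
t=3: [586, 554, 624, 669, 651, 611, 575, 605, 631, 683, 669, 614, 602, 575, 669, 586, 572, 608, 574, 581]
t=4: [798, 810, 779, 753, 758, 777, 803, 790, 767, 736, 753, 785, 794, 795, 748, 797, 805, 793, 799, 793]
t=5: [544, 521, 563, 598, 597, 576, 534, 552, 589, 624, 597, 555, 544, 554, 607, 543, 527, 542, 544, 557]

Answer: a_14(5) = 607
Key observation: This trace re-runs the system from the modified initial state.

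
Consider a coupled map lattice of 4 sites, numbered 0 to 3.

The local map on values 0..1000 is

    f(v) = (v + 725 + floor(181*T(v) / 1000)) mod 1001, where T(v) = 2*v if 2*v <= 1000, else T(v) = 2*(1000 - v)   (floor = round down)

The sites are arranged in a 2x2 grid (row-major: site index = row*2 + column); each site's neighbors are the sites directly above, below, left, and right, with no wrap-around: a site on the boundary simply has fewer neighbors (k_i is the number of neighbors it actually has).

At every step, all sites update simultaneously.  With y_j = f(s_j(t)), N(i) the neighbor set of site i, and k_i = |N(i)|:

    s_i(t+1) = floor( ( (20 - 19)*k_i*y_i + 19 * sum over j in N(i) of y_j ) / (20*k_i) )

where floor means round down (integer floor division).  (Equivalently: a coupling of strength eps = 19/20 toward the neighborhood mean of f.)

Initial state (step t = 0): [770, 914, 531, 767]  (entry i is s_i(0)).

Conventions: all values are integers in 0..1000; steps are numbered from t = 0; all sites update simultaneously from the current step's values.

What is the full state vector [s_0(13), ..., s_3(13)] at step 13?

Simulating step by step:
t=0: [770, 914, 531, 767]
t=1: [548, 580, 568, 547]
t=2: [451, 435, 435, 451]
t=3: [317, 336, 336, 317]
t=4: [179, 156, 156, 179]
t=5: [938, 966, 966, 938]
t=6: [701, 684, 684, 701]
t=7: [522, 532, 532, 522]
t=8: [424, 419, 419, 424]
t=9: [294, 300, 300, 294]
t=10: [131, 124, 124, 131]
t=11: [893, 902, 902, 893]
t=12: [660, 655, 655, 660]
t=13: [503, 506, 506, 503]

Answer: [503, 506, 506, 503]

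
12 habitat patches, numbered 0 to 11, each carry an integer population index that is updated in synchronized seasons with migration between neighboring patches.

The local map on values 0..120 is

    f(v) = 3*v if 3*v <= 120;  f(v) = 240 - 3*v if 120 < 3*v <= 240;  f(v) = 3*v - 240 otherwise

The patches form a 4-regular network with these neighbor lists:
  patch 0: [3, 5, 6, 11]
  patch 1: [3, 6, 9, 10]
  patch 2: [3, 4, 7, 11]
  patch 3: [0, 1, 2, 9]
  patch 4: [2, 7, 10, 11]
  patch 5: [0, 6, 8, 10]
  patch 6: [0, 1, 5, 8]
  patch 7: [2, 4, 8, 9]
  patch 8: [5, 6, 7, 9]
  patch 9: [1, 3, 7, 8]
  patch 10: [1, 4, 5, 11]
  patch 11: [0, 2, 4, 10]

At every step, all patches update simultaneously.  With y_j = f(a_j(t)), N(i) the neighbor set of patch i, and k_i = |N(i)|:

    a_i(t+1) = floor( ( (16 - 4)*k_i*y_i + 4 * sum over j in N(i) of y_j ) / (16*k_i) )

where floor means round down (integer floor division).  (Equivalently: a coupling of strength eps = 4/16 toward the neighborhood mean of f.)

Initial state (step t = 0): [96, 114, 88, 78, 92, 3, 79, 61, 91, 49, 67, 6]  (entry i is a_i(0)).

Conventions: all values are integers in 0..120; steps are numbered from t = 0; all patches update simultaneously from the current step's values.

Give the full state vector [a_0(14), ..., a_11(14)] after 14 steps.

Simulating step by step:
t=0: [96, 114, 88, 78, 92, 3, 79, 61, 91, 49, 67, 6]
t=1: [38, 85, 25, 21, 35, 14, 14, 54, 34, 82, 39, 22]
t=2: [98, 25, 75, 60, 99, 54, 48, 76, 87, 20, 102, 75]
t=3: [56, 73, 20, 57, 49, 73, 86, 18, 31, 55, 63, 23]
t=4: [65, 29, 62, 66, 84, 30, 26, 60, 80, 71, 51, 69]
t=5: [48, 79, 49, 44, 23, 80, 72, 50, 15, 32, 79, 37]
t=6: [87, 16, 93, 99, 70, 10, 27, 86, 46, 87, 13, 99]
t=7: [29, 48, 39, 50, 32, 37, 73, 25, 85, 29, 39, 50]
t=8: [84, 91, 109, 91, 96, 98, 35, 75, 29, 82, 112, 93]
t=9: [23, 39, 73, 33, 50, 59, 90, 25, 76, 15, 82, 44]
t=10: [70, 99, 39, 90, 80, 54, 38, 66, 22, 52, 28, 92]
t=11: [38, 62, 94, 40, 17, 76, 99, 48, 69, 75, 73, 41]
t=12: [104, 53, 55, 104, 55, 23, 56, 80, 36, 30, 30, 102]
t=13: [71, 81, 69, 73, 70, 73, 74, 21, 95, 83, 85, 69]
t=14: [26, 6, 33, 20, 31, 22, 19, 54, 40, 15, 16, 31]

Answer: [26, 6, 33, 20, 31, 22, 19, 54, 40, 15, 16, 31]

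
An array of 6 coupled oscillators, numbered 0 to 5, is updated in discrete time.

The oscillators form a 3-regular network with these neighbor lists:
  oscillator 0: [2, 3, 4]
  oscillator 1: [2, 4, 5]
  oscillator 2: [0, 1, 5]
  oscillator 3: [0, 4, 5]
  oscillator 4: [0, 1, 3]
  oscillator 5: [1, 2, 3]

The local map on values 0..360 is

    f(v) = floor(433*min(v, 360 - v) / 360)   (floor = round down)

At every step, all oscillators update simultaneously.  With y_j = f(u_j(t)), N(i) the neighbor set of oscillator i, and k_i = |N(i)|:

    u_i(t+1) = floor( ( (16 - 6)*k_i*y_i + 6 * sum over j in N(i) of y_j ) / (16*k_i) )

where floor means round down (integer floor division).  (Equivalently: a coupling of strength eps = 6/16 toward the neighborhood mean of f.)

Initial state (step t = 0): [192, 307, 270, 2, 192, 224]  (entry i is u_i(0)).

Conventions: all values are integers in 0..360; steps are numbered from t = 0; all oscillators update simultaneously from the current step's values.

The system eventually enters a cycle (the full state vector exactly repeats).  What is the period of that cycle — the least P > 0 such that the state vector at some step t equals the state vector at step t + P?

Answer: 4
Key observation: The state at step 14, [215, 215, 215, 215, 215, 215], reappears at step 18 — and no state repeats earlier — so the cycle the system enters has period 4.

Derivation:
t=0: [192, 307, 270, 2, 192, 224]
t=1: [165, 98, 121, 72, 159, 123]
t=2: [176, 133, 148, 120, 169, 135]
t=3: [197, 167, 177, 162, 191, 161]
t=4: [198, 201, 206, 195, 200, 196]
t=5: [193, 191, 188, 196, 192, 194]
t=6: [200, 202, 204, 198, 201, 200]
t=7: [191, 190, 188, 193, 191, 191]
t=8: [203, 204, 205, 201, 202, 203]
t=9: [188, 187, 186, 190, 189, 188]
t=10: [206, 207, 208, 204, 205, 206]
t=11: [185, 184, 183, 186, 185, 184]
t=12: [210, 211, 211, 209, 210, 210]
t=13: [180, 179, 179, 180, 180, 179]
t=14: [215, 215, 215, 215, 215, 215]
t=15: [174, 174, 174, 174, 174, 174]
t=16: [209, 209, 209, 209, 209, 209]
t=17: [181, 181, 181, 181, 181, 181]
t=18: [215, 215, 215, 215, 215, 215]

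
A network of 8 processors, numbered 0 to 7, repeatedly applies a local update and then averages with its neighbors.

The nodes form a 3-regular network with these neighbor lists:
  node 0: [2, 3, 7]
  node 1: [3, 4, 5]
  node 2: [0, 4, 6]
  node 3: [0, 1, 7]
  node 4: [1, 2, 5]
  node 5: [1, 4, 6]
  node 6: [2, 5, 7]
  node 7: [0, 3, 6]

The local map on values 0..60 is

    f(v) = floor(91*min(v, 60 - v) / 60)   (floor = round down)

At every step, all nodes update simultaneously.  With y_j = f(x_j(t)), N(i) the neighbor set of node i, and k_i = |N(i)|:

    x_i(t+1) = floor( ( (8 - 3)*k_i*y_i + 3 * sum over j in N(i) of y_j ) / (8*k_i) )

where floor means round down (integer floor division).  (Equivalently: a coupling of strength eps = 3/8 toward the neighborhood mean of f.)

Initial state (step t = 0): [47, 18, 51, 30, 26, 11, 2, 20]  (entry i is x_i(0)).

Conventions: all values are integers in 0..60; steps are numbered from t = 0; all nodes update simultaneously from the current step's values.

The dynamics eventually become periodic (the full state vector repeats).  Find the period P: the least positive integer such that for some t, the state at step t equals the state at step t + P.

Simulating step by step:
t=0: [47, 18, 51, 30, 26, 11, 2, 20]
t=1: [22, 29, 15, 37, 31, 18, 9, 27]
t=2: [32, 39, 24, 35, 38, 29, 19, 35]
t=3: [40, 33, 35, 36, 34, 38, 32, 36]
t=4: [32, 38, 37, 35, 38, 35, 39, 36]
t=5: [39, 34, 34, 37, 33, 35, 32, 36]
t=6: [33, 38, 38, 34, 39, 38, 40, 35]
t=7: [38, 33, 33, 38, 31, 32, 31, 36]
t=8: [34, 39, 39, 34, 42, 42, 41, 36]
t=9: [37, 31, 31, 37, 28, 27, 29, 35]
t=10: [35, 41, 41, 35, 42, 41, 41, 37]
t=11: [35, 29, 29, 35, 27, 27, 28, 34]
t=12: [38, 41, 41, 38, 40, 40, 41, 38]
t=13: [32, 29, 28, 32, 29, 29, 28, 32]
t=14: [42, 42, 42, 42, 42, 42, 42, 42]
t=15: [27, 27, 27, 27, 27, 27, 27, 27]
t=16: [40, 40, 40, 40, 40, 40, 40, 40]
t=17: [30, 30, 30, 30, 30, 30, 30, 30]
t=18: [45, 45, 45, 45, 45, 45, 45, 45]
t=19: [22, 22, 22, 22, 22, 22, 22, 22]
t=20: [33, 33, 33, 33, 33, 33, 33, 33]
t=21: [40, 40, 40, 40, 40, 40, 40, 40]

Answer: 5
Key observation: The state at step 16, [40, 40, 40, 40, 40, 40, 40, 40], reappears at step 21 — and no state repeats earlier — so the cycle the system enters has period 5.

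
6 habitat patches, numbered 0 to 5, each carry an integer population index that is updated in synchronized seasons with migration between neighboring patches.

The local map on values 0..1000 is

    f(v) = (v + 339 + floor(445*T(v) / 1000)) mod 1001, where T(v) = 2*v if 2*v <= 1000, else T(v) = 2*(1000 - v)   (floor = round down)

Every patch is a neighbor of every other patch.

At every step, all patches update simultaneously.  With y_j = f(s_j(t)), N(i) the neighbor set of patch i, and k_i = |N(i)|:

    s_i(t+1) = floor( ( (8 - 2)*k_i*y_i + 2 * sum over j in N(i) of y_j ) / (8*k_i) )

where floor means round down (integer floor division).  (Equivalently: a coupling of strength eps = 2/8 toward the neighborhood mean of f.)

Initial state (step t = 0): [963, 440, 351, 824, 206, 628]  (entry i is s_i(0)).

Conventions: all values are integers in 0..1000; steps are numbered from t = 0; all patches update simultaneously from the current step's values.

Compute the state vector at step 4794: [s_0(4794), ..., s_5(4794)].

Simulating step by step:
t=0: [963, 440, 351, 824, 206, 628]
t=1: [325, 210, 93, 314, 601, 300]
t=2: [883, 731, 576, 869, 422, 850]
t=3: [312, 300, 288, 311, 179, 309]
t=4: [911, 896, 880, 910, 736, 908]
t=5: [326, 325, 323, 326, 312, 325]
t=6: [953, 951, 948, 953, 934, 951]
t=7: [331, 331, 331, 331, 330, 331]
t=8: [963, 963, 963, 963, 962, 963]
t=9: [333, 333, 333, 333, 333, 333]
t=10: [968, 968, 968, 968, 968, 968]
t=11: [334, 334, 334, 334, 334, 334]
t=12: [970, 970, 970, 970, 970, 970]
t=13: [334, 334, 334, 334, 334, 334]

Answer: [970, 970, 970, 970, 970, 970]
Key observation: The state at step 11, [334, 334, 334, 334, 334, 334], reappears at step 13: the system is in a cycle of period 2 from step 11 on.  Therefore the state at step 4794 equals the state at step 11 + ((4794 - 11) mod 2) = 12, which is [970, 970, 970, 970, 970, 970].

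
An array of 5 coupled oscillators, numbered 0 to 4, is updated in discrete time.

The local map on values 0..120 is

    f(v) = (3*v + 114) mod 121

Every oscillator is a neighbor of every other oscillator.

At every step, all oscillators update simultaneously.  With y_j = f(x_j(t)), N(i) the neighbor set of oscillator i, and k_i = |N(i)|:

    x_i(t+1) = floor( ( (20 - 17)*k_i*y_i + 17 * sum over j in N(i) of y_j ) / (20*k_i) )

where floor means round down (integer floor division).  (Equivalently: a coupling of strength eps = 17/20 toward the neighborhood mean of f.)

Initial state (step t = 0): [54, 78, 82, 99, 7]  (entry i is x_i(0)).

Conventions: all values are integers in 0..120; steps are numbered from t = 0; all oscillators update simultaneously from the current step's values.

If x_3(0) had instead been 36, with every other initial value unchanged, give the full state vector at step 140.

Simulating step by step:
t=0: [54, 78, 82, 36, 7]
t=1: [77, 72, 71, 72, 78]
t=2: [93, 94, 94, 94, 93]
t=3: [31, 31, 31, 31, 31]
t=4: [86, 86, 86, 86, 86]
t=5: [9, 9, 9, 9, 9]
t=6: [20, 20, 20, 20, 20]
t=7: [53, 53, 53, 53, 53]
t=8: [31, 31, 31, 31, 31]

Answer: [9, 9, 9, 9, 9]
Key observation: The state at step 3, [31, 31, 31, 31, 31], reappears at step 8: the system is in a cycle of period 5 from step 3 on.  Therefore the state at step 140 equals the state at step 3 + ((140 - 3) mod 5) = 5, which is [9, 9, 9, 9, 9].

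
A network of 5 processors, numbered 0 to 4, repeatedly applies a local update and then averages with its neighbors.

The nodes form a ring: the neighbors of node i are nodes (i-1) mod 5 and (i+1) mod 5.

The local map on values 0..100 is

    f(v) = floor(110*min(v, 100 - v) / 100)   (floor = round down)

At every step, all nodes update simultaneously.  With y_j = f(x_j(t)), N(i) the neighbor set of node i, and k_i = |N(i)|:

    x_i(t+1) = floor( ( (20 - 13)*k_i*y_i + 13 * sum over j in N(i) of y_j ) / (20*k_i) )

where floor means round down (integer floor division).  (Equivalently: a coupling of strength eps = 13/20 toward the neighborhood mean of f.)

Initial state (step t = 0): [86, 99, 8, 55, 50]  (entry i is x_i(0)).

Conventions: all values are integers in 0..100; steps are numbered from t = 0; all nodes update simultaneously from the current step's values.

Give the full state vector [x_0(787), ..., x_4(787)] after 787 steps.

Answer: [51, 51, 51, 51, 51]
Key observation: The state at step 11, [51, 51, 51, 51, 51], reappears at step 13: the system is in a cycle of period 2 from step 11 on.  Therefore the state at step 787 equals the state at step 11 + ((787 - 11) mod 2) = 11, which is [51, 51, 51, 51, 51].

Derivation:
t=0: [86, 99, 8, 55, 50]
t=1: [23, 7, 19, 37, 40]
t=2: [25, 17, 22, 34, 36]
t=3: [27, 22, 26, 33, 34]
t=4: [29, 26, 29, 33, 34]
t=5: [31, 29, 31, 34, 34]
t=6: [34, 32, 34, 36, 36]
t=7: [37, 36, 37, 38, 38]
t=8: [40, 39, 40, 40, 40]
t=9: [43, 43, 43, 44, 44]
t=10: [47, 47, 47, 47, 47]
t=11: [51, 51, 51, 51, 51]
t=12: [53, 53, 53, 53, 53]
t=13: [51, 51, 51, 51, 51]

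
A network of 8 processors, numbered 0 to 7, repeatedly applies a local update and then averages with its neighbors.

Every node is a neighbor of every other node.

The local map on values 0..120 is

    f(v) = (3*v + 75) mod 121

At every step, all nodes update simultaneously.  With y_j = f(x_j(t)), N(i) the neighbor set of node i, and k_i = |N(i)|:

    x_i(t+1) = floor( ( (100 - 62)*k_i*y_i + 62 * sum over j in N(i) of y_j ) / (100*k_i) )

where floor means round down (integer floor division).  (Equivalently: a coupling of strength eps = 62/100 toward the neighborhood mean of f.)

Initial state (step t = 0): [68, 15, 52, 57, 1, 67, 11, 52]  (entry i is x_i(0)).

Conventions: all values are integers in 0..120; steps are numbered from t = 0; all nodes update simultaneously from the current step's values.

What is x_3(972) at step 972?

Answer: x_3(972) = 103
Key observation: The state at step 31, [89, 87, 94, 89, 90, 89, 94, 94], reappears at step 36: the system is in a cycle of period 5 from step 31 on.  Therefore the state at step 972 equals the state at step 31 + ((972 - 31) mod 5) = 32, which is [103, 101, 108, 103, 104, 103, 108, 108].

Derivation:
t=0: [68, 15, 52, 57, 1, 67, 11, 52]
t=1: [64, 88, 85, 54, 75, 63, 84, 85]
t=2: [58, 79, 76, 85, 68, 57, 76, 76]
t=3: [36, 54, 52, 60, 45, 35, 52, 52]
t=4: [77, 93, 91, 63, 85, 76, 91, 91]
t=5: [77, 91, 89, 65, 84, 76, 89, 89]
t=6: [75, 87, 86, 65, 81, 74, 86, 86]
t=7: [68, 79, 78, 59, 73, 67, 78, 78]
t=8: [46, 56, 55, 38, 50, 45, 55, 55]
t=9: [89, 63, 97, 82, 93, 88, 97, 97]
t=10: [66, 43, 37, 60, 69, 65, 37, 37]
t=11: [43, 58, 53, 38, 46, 42, 53, 53]
t=12: [83, 61, 92, 79, 86, 82, 92, 92]
t=13: [82, 63, 90, 79, 85, 81, 90, 90]
t=14: [80, 63, 87, 77, 82, 79, 87, 87]
t=15: [73, 58, 79, 70, 75, 72, 79, 79]
t=16: [52, 39, 57, 49, 54, 51, 57, 57]
t=17: [77, 66, 46, 75, 79, 76, 46, 46]
t=18: [68, 58, 76, 66, 70, 67, 76, 76]
t=19: [40, 31, 47, 38, 42, 39, 47, 47]
t=20: [76, 69, 83, 75, 78, 76, 83, 83]
t=21: [64, 58, 71, 64, 66, 64, 71, 71]
t=22: [29, 24, 35, 29, 31, 29, 35, 35]
t=23: [44, 40, 50, 44, 46, 44, 50, 50]
t=24: [90, 86, 95, 90, 92, 90, 95, 95]
t=25: [106, 102, 110, 106, 108, 106, 110, 110]
t=26: [32, 29, 36, 32, 34, 32, 36, 36]
t=27: [52, 50, 56, 52, 54, 52, 56, 56]
t=28: [81, 79, 49, 81, 82, 81, 49, 49]
t=29: [82, 80, 89, 82, 83, 82, 89, 89]
t=30: [84, 82, 90, 84, 85, 84, 90, 90]
t=31: [89, 87, 94, 89, 90, 89, 94, 94]
t=32: [103, 101, 108, 103, 104, 103, 108, 108]
t=33: [24, 22, 29, 24, 25, 24, 29, 29]
t=34: [29, 27, 34, 29, 30, 29, 34, 34]
t=35: [44, 42, 49, 44, 45, 44, 49, 49]
t=36: [89, 87, 94, 89, 90, 89, 94, 94]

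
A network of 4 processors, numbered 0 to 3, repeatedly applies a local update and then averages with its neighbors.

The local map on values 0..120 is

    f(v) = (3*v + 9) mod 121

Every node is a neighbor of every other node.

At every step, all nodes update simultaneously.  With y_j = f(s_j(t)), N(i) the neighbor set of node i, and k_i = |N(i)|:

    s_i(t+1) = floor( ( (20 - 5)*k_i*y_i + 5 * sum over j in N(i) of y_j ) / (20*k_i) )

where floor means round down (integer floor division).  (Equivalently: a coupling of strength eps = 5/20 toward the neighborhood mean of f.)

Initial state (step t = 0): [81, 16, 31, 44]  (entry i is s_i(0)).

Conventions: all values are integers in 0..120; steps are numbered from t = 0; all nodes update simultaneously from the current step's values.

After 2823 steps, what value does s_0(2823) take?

Simulating step by step:
t=0: [81, 16, 31, 44]
t=1: [22, 53, 83, 29]
t=2: [69, 50, 30, 83]
t=3: [84, 46, 86, 31]
t=4: [27, 31, 31, 82]
t=5: [85, 93, 93, 34]
t=6: [33, 49, 49, 92]
t=7: [90, 41, 41, 47]
t=8: [32, 14, 14, 26]
t=9: [94, 58, 58, 82]
t=10: [48, 56, 56, 24]
t=11: [40, 56, 56, 72]
t=12: [24, 56, 56, 88]
t=13: [72, 56, 56, 39]
t=14: [87, 55, 55, 21]
t=15: [35, 52, 52, 65]
t=16: [99, 53, 53, 79]
t=17: [56, 44, 44, 16]
t=18: [50, 26, 26, 50]
t=19: [46, 78, 78, 46]
t=20: [21, 5, 5, 21]
t=21: [64, 32, 32, 64]
t=22: [84, 100, 100, 84]
t=23: [27, 59, 59, 27]
t=24: [85, 69, 69, 85]
t=25: [34, 82, 82, 34]
t=26: [94, 29, 29, 94]
t=27: [56, 88, 88, 56]
t=28: [51, 35, 35, 51]
t=29: [53, 101, 101, 53]
t=30: [50, 66, 66, 50]
t=31: [46, 78, 78, 46]

Answer: s_0(2823) = 56
Key observation: The state at step 19, [46, 78, 78, 46], reappears at step 31: the system is in a cycle of period 12 from step 19 on.  Therefore the state at step 2823 equals the state at step 19 + ((2823 - 19) mod 12) = 27, which is [56, 88, 88, 56].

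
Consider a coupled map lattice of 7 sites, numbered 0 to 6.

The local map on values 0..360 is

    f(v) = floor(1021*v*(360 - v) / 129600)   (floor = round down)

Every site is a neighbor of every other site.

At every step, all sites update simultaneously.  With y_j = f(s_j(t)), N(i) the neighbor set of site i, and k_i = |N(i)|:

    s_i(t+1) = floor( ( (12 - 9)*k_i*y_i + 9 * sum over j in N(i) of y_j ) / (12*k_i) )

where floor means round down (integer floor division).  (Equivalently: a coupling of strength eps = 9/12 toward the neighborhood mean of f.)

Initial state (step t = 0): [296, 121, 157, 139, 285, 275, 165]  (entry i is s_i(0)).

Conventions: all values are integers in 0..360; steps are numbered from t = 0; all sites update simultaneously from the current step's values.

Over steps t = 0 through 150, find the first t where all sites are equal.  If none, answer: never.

Simulating step by step:
t=0: [296, 121, 157, 139, 285, 275, 165]  (not all equal)
t=1: [202, 212, 215, 214, 205, 207, 215]  (not all equal)
t=2: [248, 247, 247, 247, 247, 247, 247]  (not all equal)
t=3: [218, 218, 218, 218, 218, 218, 218]  (all equal)

Answer: 3
Key observation: Synchronization is absorbing here: once all sites are equal they stay equal, and step 3 is the first all-equal step.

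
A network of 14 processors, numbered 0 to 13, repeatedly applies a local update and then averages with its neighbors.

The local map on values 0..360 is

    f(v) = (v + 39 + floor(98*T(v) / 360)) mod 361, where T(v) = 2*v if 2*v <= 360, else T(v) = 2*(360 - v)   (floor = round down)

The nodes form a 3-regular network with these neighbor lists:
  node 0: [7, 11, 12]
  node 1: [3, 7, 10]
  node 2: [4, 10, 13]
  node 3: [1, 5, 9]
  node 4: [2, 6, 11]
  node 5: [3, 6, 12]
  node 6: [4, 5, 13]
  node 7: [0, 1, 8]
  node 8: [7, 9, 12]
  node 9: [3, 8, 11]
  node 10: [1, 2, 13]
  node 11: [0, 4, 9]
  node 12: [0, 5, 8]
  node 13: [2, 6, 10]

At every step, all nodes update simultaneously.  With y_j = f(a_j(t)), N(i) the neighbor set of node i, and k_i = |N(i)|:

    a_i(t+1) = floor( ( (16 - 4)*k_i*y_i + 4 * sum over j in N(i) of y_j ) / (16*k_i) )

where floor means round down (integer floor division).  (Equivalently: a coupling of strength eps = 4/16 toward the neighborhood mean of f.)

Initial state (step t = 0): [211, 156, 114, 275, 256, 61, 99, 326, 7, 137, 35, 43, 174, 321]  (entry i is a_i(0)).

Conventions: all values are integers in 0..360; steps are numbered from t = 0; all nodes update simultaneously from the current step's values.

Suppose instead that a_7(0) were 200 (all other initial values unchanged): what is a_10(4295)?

Answer: a_10(4295) = 326
Key observation: The state at step 31, [150, 305, 319, 142, 217, 53, 296, 150, 241, 155, 326, 297, 47, 206], reappears at step 35: the system is in a cycle of period 4 from step 31 on.  Therefore the state at step 4295 equals the state at step 31 + ((4295 - 31) mod 4) = 31, which is [150, 305, 319, 142, 217, 53, 296, 150, 241, 155, 326, 297, 47, 206].

Derivation:
t=0: [211, 156, 114, 275, 256, 61, 99, 200, 7, 137, 35, 43, 174, 321]
t=1: [309, 274, 199, 325, 305, 171, 185, 299, 110, 230, 112, 156, 273, 56]
t=2: [64, 289, 272, 99, 85, 285, 275, 55, 215, 296, 225, 239, 313, 165]
t=3: [142, 58, 335, 144, 215, 49, 308, 131, 261, 78, 307, 283, 51, 307]
t=4: [223, 138, 49, 229, 252, 118, 48, 242, 307, 170, 23, 63, 148, 14]
t=5: [314, 252, 125, 318, 292, 225, 137, 308, 85, 266, 91, 184, 247, 70]
t=6: [69, 279, 201, 100, 71, 304, 228, 55, 187, 309, 194, 270, 303, 165]
t=7: [149, 54, 308, 147, 196, 54, 291, 131, 252, 83, 293, 294, 48, 302]
t=8: [231, 134, 39, 233, 245, 123, 42, 242, 305, 177, 17, 68, 146, 10]
t=9: [317, 246, 113, 321, 288, 230, 129, 308, 85, 275, 81, 191, 246, 62]
t=10: [70, 276, 185, 102, 68, 304, 218, 55, 187, 312, 180, 273, 304, 151]
t=11: [151, 323, 300, 179, 192, 54, 286, 161, 252, 84, 317, 294, 48, 284]
t=12: [237, 67, 36, 262, 243, 127, 40, 268, 309, 181, 16, 68, 146, 4]
t=13: [320, 171, 108, 323, 286, 236, 127, 309, 88, 280, 70, 191, 247, 55]
t=14: [71, 242, 176, 69, 66, 306, 215, 51, 160, 43, 162, 243, 304, 141]
t=15: [150, 304, 289, 147, 187, 50, 283, 152, 234, 143, 292, 291, 46, 269]
t=16: [234, 54, 60, 231, 241, 118, 67, 256, 309, 245, 36, 75, 143, 268]
t=17: [319, 156, 164, 312, 293, 227, 183, 303, 90, 301, 121, 201, 242, 298]
t=18: [71, 230, 239, 64, 83, 310, 268, 48, 164, 51, 217, 247, 303, 76]
t=19: [150, 302, 311, 142, 212, 53, 295, 149, 239, 152, 319, 296, 46, 203]
t=20: [234, 53, 67, 227, 250, 121, 70, 253, 311, 255, 43, 78, 143, 248]
t=21: [319, 156, 173, 311, 298, 230, 186, 302, 91, 305, 129, 205, 242, 293]
t=22: [71, 231, 250, 63, 86, 310, 268, 48, 164, 52, 227, 249, 303, 77]
t=23: [150, 303, 316, 141, 216, 53, 296, 149, 239, 153, 323, 297, 46, 204]
t=24: [234, 54, 69, 225, 252, 121, 71, 253, 311, 256, 45, 79, 143, 249]
t=25: [319, 157, 175, 310, 299, 230, 187, 302, 91, 306, 132, 207, 242, 294]
t=26: [71, 233, 253, 64, 87, 310, 269, 48, 165, 53, 231, 250, 303, 77]
t=27: [150, 304, 318, 142, 217, 53, 296, 149, 240, 154, 325, 297, 47, 205]
t=28: [234, 54, 70, 227, 252, 121, 71, 253, 312, 257, 46, 80, 144, 250]
t=29: [320, 158, 177, 311, 299, 231, 187, 302, 92, 307, 133, 208, 244, 294]
t=30: [71, 234, 255, 64, 87, 311, 269, 48, 166, 53, 233, 250, 304, 78]
t=31: [150, 305, 319, 142, 217, 53, 296, 150, 241, 155, 326, 297, 47, 206]
t=32: [235, 54, 71, 227, 252, 121, 71, 254, 312, 259, 46, 80, 144, 250]
t=33: [320, 158, 178, 311, 299, 231, 187, 302, 92, 307, 134, 208, 244, 294]
t=34: [71, 234, 256, 64, 87, 311, 269, 48, 166, 53, 234, 250, 304, 78]
t=35: [150, 305, 319, 142, 217, 53, 296, 150, 241, 155, 326, 297, 47, 206]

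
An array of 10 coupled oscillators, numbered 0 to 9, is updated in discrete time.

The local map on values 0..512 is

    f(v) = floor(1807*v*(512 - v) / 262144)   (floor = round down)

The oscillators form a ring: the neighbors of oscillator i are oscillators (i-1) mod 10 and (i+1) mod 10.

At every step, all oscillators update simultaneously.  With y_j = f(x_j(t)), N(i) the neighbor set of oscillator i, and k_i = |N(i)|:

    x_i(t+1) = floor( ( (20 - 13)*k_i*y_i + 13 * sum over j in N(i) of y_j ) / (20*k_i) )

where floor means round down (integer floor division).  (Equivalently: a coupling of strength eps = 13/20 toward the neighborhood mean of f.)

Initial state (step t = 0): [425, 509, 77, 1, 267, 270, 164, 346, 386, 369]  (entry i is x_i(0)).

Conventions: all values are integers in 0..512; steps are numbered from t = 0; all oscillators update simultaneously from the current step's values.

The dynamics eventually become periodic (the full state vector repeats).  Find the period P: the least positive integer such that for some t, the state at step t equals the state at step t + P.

Answer: 4
Key observation: The state at step 14, [446, 440, 402, 328, 251, 214, 236, 305, 384, 433], reappears at step 18 — and no state repeats earlier — so the cycle the system enters has period 4.

Derivation:
t=0: [425, 509, 77, 1, 267, 270, 164, 346, 386, 369]
t=1: [210, 160, 84, 222, 304, 431, 412, 374, 363, 318]
t=2: [417, 358, 356, 376, 374, 317, 292, 337, 383, 411]
t=3: [312, 345, 371, 362, 377, 408, 425, 396, 343, 299]
t=4: [422, 395, 376, 361, 338, 298, 286, 322, 385, 423]
t=5: [278, 310, 348, 377, 406, 429, 435, 401, 338, 285]
t=6: [441, 424, 391, 346, 296, 256, 259, 313, 385, 432]
t=7: [236, 265, 326, 387, 428, 447, 443, 406, 334, 262]
t=8: [449, 438, 400, 332, 259, 218, 234, 304, 385, 436]
t=9: [214, 241, 313, 390, 434, 446, 441, 407, 333, 252]
t=10: [446, 439, 402, 329, 253, 216, 236, 306, 385, 433]
t=11: [218, 241, 312, 390, 435, 446, 440, 407, 335, 257]
t=12: [447, 440, 403, 328, 252, 216, 237, 306, 384, 433]
t=13: [217, 239, 311, 390, 436, 446, 441, 407, 335, 257]
t=14: [446, 440, 402, 328, 251, 214, 236, 305, 384, 433]
t=15: [217, 240, 312, 390, 435, 445, 440, 407, 336, 257]
t=16: [446, 440, 402, 328, 253, 217, 238, 306, 384, 433]
t=17: [217, 240, 312, 390, 436, 446, 441, 407, 335, 257]
t=18: [446, 440, 402, 328, 251, 214, 236, 305, 384, 433]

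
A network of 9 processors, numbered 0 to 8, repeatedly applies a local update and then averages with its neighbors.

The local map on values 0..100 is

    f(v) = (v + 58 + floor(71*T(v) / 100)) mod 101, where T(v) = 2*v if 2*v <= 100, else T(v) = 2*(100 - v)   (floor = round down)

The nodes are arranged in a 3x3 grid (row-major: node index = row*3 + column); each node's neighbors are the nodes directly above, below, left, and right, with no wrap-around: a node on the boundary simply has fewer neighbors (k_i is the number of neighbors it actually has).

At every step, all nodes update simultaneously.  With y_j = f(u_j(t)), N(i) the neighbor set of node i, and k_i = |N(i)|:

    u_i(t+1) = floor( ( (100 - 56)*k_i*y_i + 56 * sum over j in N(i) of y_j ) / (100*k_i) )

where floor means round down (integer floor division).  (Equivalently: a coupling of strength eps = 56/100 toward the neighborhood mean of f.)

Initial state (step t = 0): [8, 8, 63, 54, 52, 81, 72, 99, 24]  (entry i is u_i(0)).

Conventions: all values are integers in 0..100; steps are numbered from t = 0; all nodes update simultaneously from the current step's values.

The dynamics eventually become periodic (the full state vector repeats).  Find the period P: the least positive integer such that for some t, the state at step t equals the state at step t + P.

Answer: 2
Key observation: The state at step 4, [69, 69, 69, 69, 69, 69, 69, 69, 69], reappears at step 6 — and no state repeats earlier — so the cycle the system enters has period 2.

Derivation:
t=0: [8, 8, 63, 54, 52, 81, 72, 99, 24]
t=1: [76, 76, 71, 74, 72, 58, 67, 54, 40]
t=2: [67, 67, 69, 67, 69, 68, 70, 69, 65]
t=3: [70, 70, 70, 69, 70, 70, 69, 70, 70]
t=4: [69, 69, 69, 69, 69, 69, 69, 69, 69]
t=5: [70, 70, 70, 70, 70, 70, 70, 70, 70]
t=6: [69, 69, 69, 69, 69, 69, 69, 69, 69]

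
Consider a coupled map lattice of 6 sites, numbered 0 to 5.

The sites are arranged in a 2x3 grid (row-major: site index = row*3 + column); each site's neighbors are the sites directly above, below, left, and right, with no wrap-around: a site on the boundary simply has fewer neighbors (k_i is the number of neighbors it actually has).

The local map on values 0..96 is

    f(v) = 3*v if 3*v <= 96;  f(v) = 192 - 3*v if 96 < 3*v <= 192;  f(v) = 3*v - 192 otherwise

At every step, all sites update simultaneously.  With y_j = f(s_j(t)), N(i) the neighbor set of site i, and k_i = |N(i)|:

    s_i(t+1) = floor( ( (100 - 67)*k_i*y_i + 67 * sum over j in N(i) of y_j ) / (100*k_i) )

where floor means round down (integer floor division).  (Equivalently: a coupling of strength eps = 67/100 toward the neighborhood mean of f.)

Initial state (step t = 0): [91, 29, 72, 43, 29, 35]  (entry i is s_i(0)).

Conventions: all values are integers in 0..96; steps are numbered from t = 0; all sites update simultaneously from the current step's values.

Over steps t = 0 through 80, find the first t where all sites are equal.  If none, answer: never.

Simulating step by step:
t=0: [91, 29, 72, 43, 29, 35]  (not all equal)
t=1: [76, 71, 66, 77, 81, 65]  (not all equal)
t=2: [31, 27, 10, 42, 30, 20]  (not all equal)
t=3: [79, 74, 57, 83, 75, 60]  (not all equal)
t=4: [43, 32, 21, 44, 33, 22]  (not all equal)
t=5: [73, 80, 75, 72, 80, 74]  (not all equal)
t=6: [33, 39, 37, 33, 38, 37]  (not all equal)
t=7: [86, 81, 78, 87, 81, 79]  (not all equal)
t=8: [61, 52, 46, 61, 53, 46]  (not all equal)
t=9: [18, 33, 47, 17, 33, 46]  (not all equal)
t=10: [66, 74, 66, 66, 74, 66]  (not all equal)
t=11: [14, 19, 14, 14, 19, 14]  (not all equal)
t=12: [47, 50, 47, 47, 50, 47]  (not all equal)
t=13: [47, 46, 47, 47, 46, 47]  (not all equal)
t=14: [52, 52, 52, 52, 52, 52]  (all equal)

Answer: 14
Key observation: Synchronization is absorbing here: once all sites are equal they stay equal, and step 14 is the first all-equal step.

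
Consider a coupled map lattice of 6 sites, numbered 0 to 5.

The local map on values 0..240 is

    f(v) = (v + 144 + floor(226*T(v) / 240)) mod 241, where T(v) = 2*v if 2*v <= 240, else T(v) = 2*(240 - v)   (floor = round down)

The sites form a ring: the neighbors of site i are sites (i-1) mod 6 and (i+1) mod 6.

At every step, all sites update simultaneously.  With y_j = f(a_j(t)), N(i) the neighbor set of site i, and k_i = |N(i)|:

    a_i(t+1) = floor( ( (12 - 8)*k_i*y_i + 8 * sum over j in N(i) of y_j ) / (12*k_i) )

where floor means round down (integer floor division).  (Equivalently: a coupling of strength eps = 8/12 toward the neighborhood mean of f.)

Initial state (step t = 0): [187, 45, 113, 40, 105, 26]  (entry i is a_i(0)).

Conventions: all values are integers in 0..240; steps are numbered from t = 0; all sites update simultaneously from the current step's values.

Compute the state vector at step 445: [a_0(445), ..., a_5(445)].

Simulating step by step:
t=0: [187, 45, 113, 40, 105, 26]
t=1: [146, 149, 92, 150, 147, 204]
t=2: [207, 205, 204, 205, 207, 208]
t=3: [172, 173, 173, 173, 172, 171]
t=4: [202, 202, 202, 202, 202, 203]
t=5: [175, 176, 176, 176, 175, 175]
t=6: [199, 199, 199, 199, 199, 200]
t=7: [178, 179, 179, 179, 178, 178]
t=8: [196, 196, 196, 196, 196, 197]
t=9: [180, 181, 181, 181, 180, 180]
t=10: [195, 195, 195, 195, 195, 196]
t=11: [181, 182, 182, 182, 181, 181]
t=12: [194, 194, 194, 194, 194, 195]
t=13: [182, 183, 183, 183, 182, 182]
t=14: [193, 193, 193, 193, 193, 194]
t=15: [183, 184, 184, 184, 183, 183]
t=16: [192, 192, 192, 192, 192, 193]
t=17: [184, 185, 185, 185, 184, 184]
t=18: [191, 191, 191, 191, 191, 192]
t=19: [185, 186, 186, 186, 185, 185]
t=20: [190, 190, 190, 190, 190, 191]
t=21: [186, 187, 187, 187, 186, 186]
t=22: [189, 189, 189, 189, 189, 190]
t=23: [187, 188, 188, 188, 187, 187]
t=24: [188, 188, 188, 188, 188, 189]
t=25: [188, 188, 188, 188, 188, 188]
t=26: [188, 188, 188, 188, 188, 188]

Answer: [188, 188, 188, 188, 188, 188]
Key observation: The state at step 25, [188, 188, 188, 188, 188, 188], reappears at step 26: the system is in a cycle of period 1 from step 25 on.  Therefore the state at step 445 equals the state at step 25 + ((445 - 25) mod 1) = 25, which is [188, 188, 188, 188, 188, 188].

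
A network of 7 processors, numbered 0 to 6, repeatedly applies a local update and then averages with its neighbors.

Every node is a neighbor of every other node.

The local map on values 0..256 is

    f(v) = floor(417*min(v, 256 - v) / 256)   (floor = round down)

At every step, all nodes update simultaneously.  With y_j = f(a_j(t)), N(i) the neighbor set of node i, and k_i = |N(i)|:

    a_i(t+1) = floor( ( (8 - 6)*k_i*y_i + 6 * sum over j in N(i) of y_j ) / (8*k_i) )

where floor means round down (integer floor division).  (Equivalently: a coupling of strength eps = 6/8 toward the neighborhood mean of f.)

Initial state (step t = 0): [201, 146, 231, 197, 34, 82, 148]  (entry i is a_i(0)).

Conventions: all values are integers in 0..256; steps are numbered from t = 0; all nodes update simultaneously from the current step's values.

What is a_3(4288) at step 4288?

Simulating step by step:
t=0: [201, 146, 231, 197, 34, 82, 148]
t=1: [107, 118, 100, 107, 102, 112, 117]
t=2: [176, 179, 175, 176, 175, 177, 178]
t=3: [129, 128, 129, 129, 129, 128, 128]
t=4: [206, 207, 206, 206, 206, 207, 207]
t=5: [80, 80, 80, 80, 80, 80, 80]
t=6: [130, 130, 130, 130, 130, 130, 130]
t=7: [205, 205, 205, 205, 205, 205, 205]
t=8: [83, 83, 83, 83, 83, 83, 83]
t=9: [135, 135, 135, 135, 135, 135, 135]
t=10: [197, 197, 197, 197, 197, 197, 197]
t=11: [96, 96, 96, 96, 96, 96, 96]
t=12: [156, 156, 156, 156, 156, 156, 156]
t=13: [162, 162, 162, 162, 162, 162, 162]
t=14: [153, 153, 153, 153, 153, 153, 153]
t=15: [167, 167, 167, 167, 167, 167, 167]
t=16: [144, 144, 144, 144, 144, 144, 144]
t=17: [182, 182, 182, 182, 182, 182, 182]
t=18: [120, 120, 120, 120, 120, 120, 120]
t=19: [195, 195, 195, 195, 195, 195, 195]
t=20: [99, 99, 99, 99, 99, 99, 99]
t=21: [161, 161, 161, 161, 161, 161, 161]
t=22: [154, 154, 154, 154, 154, 154, 154]
t=23: [166, 166, 166, 166, 166, 166, 166]
t=24: [146, 146, 146, 146, 146, 146, 146]
t=25: [179, 179, 179, 179, 179, 179, 179]
t=26: [125, 125, 125, 125, 125, 125, 125]
t=27: [203, 203, 203, 203, 203, 203, 203]
t=28: [86, 86, 86, 86, 86, 86, 86]
t=29: [140, 140, 140, 140, 140, 140, 140]
t=30: [188, 188, 188, 188, 188, 188, 188]
t=31: [110, 110, 110, 110, 110, 110, 110]
t=32: [179, 179, 179, 179, 179, 179, 179]

Answer: a_3(4288) = 179
Key observation: The state at step 25, [179, 179, 179, 179, 179, 179, 179], reappears at step 32: the system is in a cycle of period 7 from step 25 on.  Therefore the state at step 4288 equals the state at step 25 + ((4288 - 25) mod 7) = 25, which is [179, 179, 179, 179, 179, 179, 179].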